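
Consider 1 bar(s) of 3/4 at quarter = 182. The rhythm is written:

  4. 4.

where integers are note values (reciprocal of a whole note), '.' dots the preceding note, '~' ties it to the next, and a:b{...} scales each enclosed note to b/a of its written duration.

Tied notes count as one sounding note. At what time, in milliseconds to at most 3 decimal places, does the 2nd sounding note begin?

note 2 onset = 3/2b = 494.505ms

1. 0.0ms @ 0 + 494.505ms (3/2)
2. 494.505ms @ 3/2 + 494.505ms (3/2)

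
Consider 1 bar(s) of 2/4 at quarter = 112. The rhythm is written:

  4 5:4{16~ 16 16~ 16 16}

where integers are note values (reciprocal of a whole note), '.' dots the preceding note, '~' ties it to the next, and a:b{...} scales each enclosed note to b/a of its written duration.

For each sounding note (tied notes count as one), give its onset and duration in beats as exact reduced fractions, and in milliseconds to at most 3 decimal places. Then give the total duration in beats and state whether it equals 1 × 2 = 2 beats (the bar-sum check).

1) 0.0ms=0b +535.714ms=1b
2) 535.714ms=1b +214.286ms=2/5b
3) 750.0ms=7/5b +214.286ms=2/5b
4) 964.286ms=9/5b +107.143ms=1/5b
Σ=2b of 2 (112bpm 2/4) — PASS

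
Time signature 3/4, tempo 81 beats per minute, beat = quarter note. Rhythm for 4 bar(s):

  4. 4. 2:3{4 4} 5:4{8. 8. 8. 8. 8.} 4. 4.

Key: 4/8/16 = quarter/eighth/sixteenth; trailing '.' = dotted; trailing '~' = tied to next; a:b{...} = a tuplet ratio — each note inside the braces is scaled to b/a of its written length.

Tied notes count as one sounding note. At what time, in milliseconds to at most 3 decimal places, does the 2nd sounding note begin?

1. 0.0ms @ 0 + 1111.111ms (3/2)
2. 1111.111ms @ 3/2 + 1111.111ms (3/2)
3. 2222.222ms @ 3 + 1111.111ms (3/2)
4. 3333.333ms @ 9/2 + 1111.111ms (3/2)
5. 4444.444ms @ 6 + 444.444ms (3/5)
6. 4888.889ms @ 33/5 + 444.444ms (3/5)
7. 5333.333ms @ 36/5 + 444.444ms (3/5)
8. 5777.778ms @ 39/5 + 444.444ms (3/5)
9. 6222.222ms @ 42/5 + 444.444ms (3/5)
10. 6666.667ms @ 9 + 1111.111ms (3/2)
11. 7777.778ms @ 21/2 + 1111.111ms (3/2)

note 2 onset = 3/2b = 1111.111ms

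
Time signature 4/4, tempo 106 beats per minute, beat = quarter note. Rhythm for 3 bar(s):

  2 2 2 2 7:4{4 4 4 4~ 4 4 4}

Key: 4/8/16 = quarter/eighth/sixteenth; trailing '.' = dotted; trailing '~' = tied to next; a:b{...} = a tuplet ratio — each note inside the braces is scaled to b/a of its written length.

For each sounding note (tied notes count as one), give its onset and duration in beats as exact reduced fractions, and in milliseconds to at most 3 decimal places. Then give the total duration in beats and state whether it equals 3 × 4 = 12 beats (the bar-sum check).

1) 0.0ms=0b +1132.075ms=2b
2) 1132.075ms=2b +1132.075ms=2b
3) 2264.151ms=4b +1132.075ms=2b
4) 3396.226ms=6b +1132.075ms=2b
5) 4528.302ms=8b +323.45ms=4/7b
6) 4851.752ms=60/7b +323.45ms=4/7b
7) 5175.202ms=64/7b +323.45ms=4/7b
8) 5498.652ms=68/7b +646.9ms=8/7b
9) 6145.553ms=76/7b +323.45ms=4/7b
10) 6469.003ms=80/7b +323.45ms=4/7b
Σ=12b of 12 (106bpm 4/4) — PASS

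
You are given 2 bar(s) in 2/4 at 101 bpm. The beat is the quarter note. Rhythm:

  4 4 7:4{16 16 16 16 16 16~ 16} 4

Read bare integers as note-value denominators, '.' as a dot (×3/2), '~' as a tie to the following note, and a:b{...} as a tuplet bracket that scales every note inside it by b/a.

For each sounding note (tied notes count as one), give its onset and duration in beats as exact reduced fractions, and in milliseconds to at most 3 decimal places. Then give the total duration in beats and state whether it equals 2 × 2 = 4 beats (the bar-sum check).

1) 0.0ms=0b +594.059ms=1b
2) 594.059ms=1b +594.059ms=1b
3) 1188.119ms=2b +84.866ms=1/7b
4) 1272.984ms=15/7b +84.866ms=1/7b
5) 1357.85ms=16/7b +84.866ms=1/7b
6) 1442.716ms=17/7b +84.866ms=1/7b
7) 1527.581ms=18/7b +84.866ms=1/7b
8) 1612.447ms=19/7b +169.731ms=2/7b
9) 1782.178ms=3b +594.059ms=1b
Σ=4b of 4 (101bpm 2/4) — PASS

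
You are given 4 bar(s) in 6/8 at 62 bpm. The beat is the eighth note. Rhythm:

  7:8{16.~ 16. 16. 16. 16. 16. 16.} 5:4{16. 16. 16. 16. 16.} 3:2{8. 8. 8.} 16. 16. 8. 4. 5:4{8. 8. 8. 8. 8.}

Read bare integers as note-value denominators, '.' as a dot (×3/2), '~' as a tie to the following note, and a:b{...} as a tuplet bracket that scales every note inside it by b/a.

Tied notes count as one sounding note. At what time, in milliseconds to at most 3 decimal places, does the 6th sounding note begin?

note 6 onset = 36/7b = 4976.959ms

1. 0.0ms @ 0 + 1658.986ms (12/7)
2. 1658.986ms @ 12/7 + 829.493ms (6/7)
3. 2488.479ms @ 18/7 + 829.493ms (6/7)
4. 3317.972ms @ 24/7 + 829.493ms (6/7)
5. 4147.465ms @ 30/7 + 829.493ms (6/7)
6. 4976.959ms @ 36/7 + 829.493ms (6/7)
7. 5806.452ms @ 6 + 580.645ms (3/5)
8. 6387.097ms @ 33/5 + 580.645ms (3/5)
9. 6967.742ms @ 36/5 + 580.645ms (3/5)
10. 7548.387ms @ 39/5 + 580.645ms (3/5)
11. 8129.032ms @ 42/5 + 580.645ms (3/5)
12. 8709.677ms @ 9 + 967.742ms (1)
13. 9677.419ms @ 10 + 967.742ms (1)
14. 10645.161ms @ 11 + 967.742ms (1)
15. 11612.903ms @ 12 + 725.806ms (3/4)
16. 12338.71ms @ 51/4 + 725.806ms (3/4)
17. 13064.516ms @ 27/2 + 1451.613ms (3/2)
18. 14516.129ms @ 15 + 2903.226ms (3)
19. 17419.355ms @ 18 + 1161.29ms (6/5)
20. 18580.645ms @ 96/5 + 1161.29ms (6/5)
21. 19741.935ms @ 102/5 + 1161.29ms (6/5)
22. 20903.226ms @ 108/5 + 1161.29ms (6/5)
23. 22064.516ms @ 114/5 + 1161.29ms (6/5)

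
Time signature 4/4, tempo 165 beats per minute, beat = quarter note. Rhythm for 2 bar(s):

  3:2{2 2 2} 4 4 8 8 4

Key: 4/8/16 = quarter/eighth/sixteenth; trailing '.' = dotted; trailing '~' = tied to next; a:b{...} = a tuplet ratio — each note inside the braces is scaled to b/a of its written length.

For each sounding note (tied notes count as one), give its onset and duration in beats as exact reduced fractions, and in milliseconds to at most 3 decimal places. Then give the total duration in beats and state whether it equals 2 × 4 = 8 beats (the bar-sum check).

1) 0.0ms=0b +484.848ms=4/3b
2) 484.848ms=4/3b +484.848ms=4/3b
3) 969.697ms=8/3b +484.848ms=4/3b
4) 1454.545ms=4b +363.636ms=1b
5) 1818.182ms=5b +363.636ms=1b
6) 2181.818ms=6b +181.818ms=1/2b
7) 2363.636ms=13/2b +181.818ms=1/2b
8) 2545.455ms=7b +363.636ms=1b
Σ=8b of 8 (165bpm 4/4) — PASS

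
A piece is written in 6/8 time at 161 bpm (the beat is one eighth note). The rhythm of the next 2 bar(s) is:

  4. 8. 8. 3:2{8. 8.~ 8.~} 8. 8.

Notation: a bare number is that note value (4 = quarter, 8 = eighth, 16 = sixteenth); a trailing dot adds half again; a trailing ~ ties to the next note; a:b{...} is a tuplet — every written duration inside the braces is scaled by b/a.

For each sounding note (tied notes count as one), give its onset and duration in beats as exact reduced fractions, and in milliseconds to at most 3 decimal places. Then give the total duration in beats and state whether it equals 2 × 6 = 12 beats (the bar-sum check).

1) 0.0ms=0b +1118.012ms=3b
2) 1118.012ms=3b +559.006ms=3/2b
3) 1677.019ms=9/2b +559.006ms=3/2b
4) 2236.025ms=6b +372.671ms=1b
5) 2608.696ms=7b +1304.348ms=7/2b
6) 3913.043ms=21/2b +559.006ms=3/2b
Σ=12b of 12 (161bpm 6/8) — PASS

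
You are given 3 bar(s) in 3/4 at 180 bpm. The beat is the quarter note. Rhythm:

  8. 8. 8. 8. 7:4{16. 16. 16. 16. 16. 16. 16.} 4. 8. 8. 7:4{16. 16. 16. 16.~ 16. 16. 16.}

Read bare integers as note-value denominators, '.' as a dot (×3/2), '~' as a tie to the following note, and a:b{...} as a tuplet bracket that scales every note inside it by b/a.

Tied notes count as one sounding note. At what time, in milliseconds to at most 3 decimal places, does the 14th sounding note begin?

1. 0.0ms @ 0 + 250.0ms (3/4)
2. 250.0ms @ 3/4 + 250.0ms (3/4)
3. 500.0ms @ 3/2 + 250.0ms (3/4)
4. 750.0ms @ 9/4 + 250.0ms (3/4)
5. 1000.0ms @ 3 + 71.429ms (3/14)
6. 1071.429ms @ 45/14 + 71.429ms (3/14)
7. 1142.857ms @ 24/7 + 71.429ms (3/14)
8. 1214.286ms @ 51/14 + 71.429ms (3/14)
9. 1285.714ms @ 27/7 + 71.429ms (3/14)
10. 1357.143ms @ 57/14 + 71.429ms (3/14)
11. 1428.571ms @ 30/7 + 71.429ms (3/14)
12. 1500.0ms @ 9/2 + 500.0ms (3/2)
13. 2000.0ms @ 6 + 250.0ms (3/4)
14. 2250.0ms @ 27/4 + 250.0ms (3/4)
15. 2500.0ms @ 15/2 + 71.429ms (3/14)
16. 2571.429ms @ 54/7 + 71.429ms (3/14)
17. 2642.857ms @ 111/14 + 71.429ms (3/14)
18. 2714.286ms @ 57/7 + 142.857ms (3/7)
19. 2857.143ms @ 60/7 + 71.429ms (3/14)
20. 2928.571ms @ 123/14 + 71.429ms (3/14)

note 14 onset = 27/4b = 2250.0ms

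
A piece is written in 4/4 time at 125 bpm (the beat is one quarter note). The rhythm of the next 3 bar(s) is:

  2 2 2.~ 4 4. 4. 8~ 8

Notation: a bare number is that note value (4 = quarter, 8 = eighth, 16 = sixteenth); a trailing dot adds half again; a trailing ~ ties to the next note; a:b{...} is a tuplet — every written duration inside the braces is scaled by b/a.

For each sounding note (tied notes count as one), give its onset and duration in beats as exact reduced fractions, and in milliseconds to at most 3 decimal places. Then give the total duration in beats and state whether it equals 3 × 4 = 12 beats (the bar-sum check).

1) 0.0ms=0b +960.0ms=2b
2) 960.0ms=2b +960.0ms=2b
3) 1920.0ms=4b +1920.0ms=4b
4) 3840.0ms=8b +720.0ms=3/2b
5) 4560.0ms=19/2b +720.0ms=3/2b
6) 5280.0ms=11b +480.0ms=1b
Σ=12b of 12 (125bpm 4/4) — PASS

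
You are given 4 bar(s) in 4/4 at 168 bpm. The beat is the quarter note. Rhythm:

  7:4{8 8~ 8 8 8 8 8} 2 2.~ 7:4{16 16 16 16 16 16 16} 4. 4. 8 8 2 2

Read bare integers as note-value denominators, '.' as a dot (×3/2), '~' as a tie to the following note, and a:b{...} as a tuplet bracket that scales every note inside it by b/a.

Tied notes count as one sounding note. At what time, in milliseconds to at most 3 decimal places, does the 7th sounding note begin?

note 7 onset = 2b = 714.286ms

1. 0.0ms @ 0 + 102.041ms (2/7)
2. 102.041ms @ 2/7 + 204.082ms (4/7)
3. 306.122ms @ 6/7 + 102.041ms (2/7)
4. 408.163ms @ 8/7 + 102.041ms (2/7)
5. 510.204ms @ 10/7 + 102.041ms (2/7)
6. 612.245ms @ 12/7 + 102.041ms (2/7)
7. 714.286ms @ 2 + 714.286ms (2)
8. 1428.571ms @ 4 + 1122.449ms (22/7)
9. 2551.02ms @ 50/7 + 51.02ms (1/7)
10. 2602.041ms @ 51/7 + 51.02ms (1/7)
11. 2653.061ms @ 52/7 + 51.02ms (1/7)
12. 2704.082ms @ 53/7 + 51.02ms (1/7)
13. 2755.102ms @ 54/7 + 51.02ms (1/7)
14. 2806.122ms @ 55/7 + 51.02ms (1/7)
15. 2857.143ms @ 8 + 535.714ms (3/2)
16. 3392.857ms @ 19/2 + 535.714ms (3/2)
17. 3928.571ms @ 11 + 178.571ms (1/2)
18. 4107.143ms @ 23/2 + 178.571ms (1/2)
19. 4285.714ms @ 12 + 714.286ms (2)
20. 5000.0ms @ 14 + 714.286ms (2)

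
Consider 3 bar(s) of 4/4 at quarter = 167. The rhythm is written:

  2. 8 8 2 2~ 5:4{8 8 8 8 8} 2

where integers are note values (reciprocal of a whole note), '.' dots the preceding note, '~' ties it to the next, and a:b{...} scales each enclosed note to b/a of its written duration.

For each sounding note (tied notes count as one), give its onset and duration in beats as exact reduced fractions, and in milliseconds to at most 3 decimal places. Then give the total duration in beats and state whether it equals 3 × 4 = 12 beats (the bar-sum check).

1) 0.0ms=0b +1077.844ms=3b
2) 1077.844ms=3b +179.641ms=1/2b
3) 1257.485ms=7/2b +179.641ms=1/2b
4) 1437.126ms=4b +718.563ms=2b
5) 2155.689ms=6b +862.275ms=12/5b
6) 3017.964ms=42/5b +143.713ms=2/5b
7) 3161.677ms=44/5b +143.713ms=2/5b
8) 3305.389ms=46/5b +143.713ms=2/5b
9) 3449.102ms=48/5b +143.713ms=2/5b
10) 3592.814ms=10b +718.563ms=2b
Σ=12b of 12 (167bpm 4/4) — PASS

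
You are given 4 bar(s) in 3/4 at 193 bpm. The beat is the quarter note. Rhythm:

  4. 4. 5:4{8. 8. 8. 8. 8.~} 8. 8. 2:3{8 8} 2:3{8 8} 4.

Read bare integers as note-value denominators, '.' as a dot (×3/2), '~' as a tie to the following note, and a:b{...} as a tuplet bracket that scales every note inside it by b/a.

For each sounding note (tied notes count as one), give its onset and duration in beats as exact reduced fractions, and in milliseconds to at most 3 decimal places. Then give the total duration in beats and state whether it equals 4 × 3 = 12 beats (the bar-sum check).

1) 0.0ms=0b +466.321ms=3/2b
2) 466.321ms=3/2b +466.321ms=3/2b
3) 932.642ms=3b +186.528ms=3/5b
4) 1119.171ms=18/5b +186.528ms=3/5b
5) 1305.699ms=21/5b +186.528ms=3/5b
6) 1492.228ms=24/5b +186.528ms=3/5b
7) 1678.756ms=27/5b +419.689ms=27/20b
8) 2098.446ms=27/4b +233.161ms=3/4b
9) 2331.606ms=15/2b +233.161ms=3/4b
10) 2564.767ms=33/4b +233.161ms=3/4b
11) 2797.927ms=9b +233.161ms=3/4b
12) 3031.088ms=39/4b +233.161ms=3/4b
13) 3264.249ms=21/2b +466.321ms=3/2b
Σ=12b of 12 (193bpm 3/4) — PASS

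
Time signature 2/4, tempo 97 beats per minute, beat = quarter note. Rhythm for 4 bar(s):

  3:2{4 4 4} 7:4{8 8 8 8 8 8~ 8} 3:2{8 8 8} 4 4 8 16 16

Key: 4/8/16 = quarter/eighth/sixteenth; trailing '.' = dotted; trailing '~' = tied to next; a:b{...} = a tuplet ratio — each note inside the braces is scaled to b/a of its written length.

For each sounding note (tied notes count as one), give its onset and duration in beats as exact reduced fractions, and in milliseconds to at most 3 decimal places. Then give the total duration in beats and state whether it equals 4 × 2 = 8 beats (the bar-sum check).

1) 0.0ms=0b +412.371ms=2/3b
2) 412.371ms=2/3b +412.371ms=2/3b
3) 824.742ms=4/3b +412.371ms=2/3b
4) 1237.113ms=2b +176.73ms=2/7b
5) 1413.844ms=16/7b +176.73ms=2/7b
6) 1590.574ms=18/7b +176.73ms=2/7b
7) 1767.305ms=20/7b +176.73ms=2/7b
8) 1944.035ms=22/7b +176.73ms=2/7b
9) 2120.766ms=24/7b +353.461ms=4/7b
10) 2474.227ms=4b +206.186ms=1/3b
11) 2680.412ms=13/3b +206.186ms=1/3b
12) 2886.598ms=14/3b +206.186ms=1/3b
13) 3092.784ms=5b +618.557ms=1b
14) 3711.34ms=6b +618.557ms=1b
15) 4329.897ms=7b +309.278ms=1/2b
16) 4639.175ms=15/2b +154.639ms=1/4b
17) 4793.814ms=31/4b +154.639ms=1/4b
Σ=8b of 8 (97bpm 2/4) — PASS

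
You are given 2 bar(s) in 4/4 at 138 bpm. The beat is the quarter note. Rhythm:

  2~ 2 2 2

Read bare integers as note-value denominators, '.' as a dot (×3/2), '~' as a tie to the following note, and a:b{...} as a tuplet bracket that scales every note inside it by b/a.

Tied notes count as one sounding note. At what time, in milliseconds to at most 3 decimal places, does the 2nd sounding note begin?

1. 0.0ms @ 0 + 1739.13ms (4)
2. 1739.13ms @ 4 + 869.565ms (2)
3. 2608.696ms @ 6 + 869.565ms (2)

note 2 onset = 4b = 1739.13ms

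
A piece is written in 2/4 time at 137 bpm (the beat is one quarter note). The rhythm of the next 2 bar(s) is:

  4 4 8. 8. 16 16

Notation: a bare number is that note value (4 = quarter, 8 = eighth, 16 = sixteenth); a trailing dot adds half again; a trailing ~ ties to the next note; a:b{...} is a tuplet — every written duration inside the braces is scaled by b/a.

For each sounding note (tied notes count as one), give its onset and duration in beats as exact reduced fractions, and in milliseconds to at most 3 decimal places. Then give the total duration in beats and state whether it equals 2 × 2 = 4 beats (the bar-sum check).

1) 0.0ms=0b +437.956ms=1b
2) 437.956ms=1b +437.956ms=1b
3) 875.912ms=2b +328.467ms=3/4b
4) 1204.38ms=11/4b +328.467ms=3/4b
5) 1532.847ms=7/2b +109.489ms=1/4b
6) 1642.336ms=15/4b +109.489ms=1/4b
Σ=4b of 4 (137bpm 2/4) — PASS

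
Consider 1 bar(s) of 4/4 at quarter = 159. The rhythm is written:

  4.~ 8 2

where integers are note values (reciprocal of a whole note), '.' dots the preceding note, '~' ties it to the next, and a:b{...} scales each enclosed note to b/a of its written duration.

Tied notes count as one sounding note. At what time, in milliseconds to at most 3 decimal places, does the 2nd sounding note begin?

note 2 onset = 2b = 754.717ms

1. 0.0ms @ 0 + 754.717ms (2)
2. 754.717ms @ 2 + 754.717ms (2)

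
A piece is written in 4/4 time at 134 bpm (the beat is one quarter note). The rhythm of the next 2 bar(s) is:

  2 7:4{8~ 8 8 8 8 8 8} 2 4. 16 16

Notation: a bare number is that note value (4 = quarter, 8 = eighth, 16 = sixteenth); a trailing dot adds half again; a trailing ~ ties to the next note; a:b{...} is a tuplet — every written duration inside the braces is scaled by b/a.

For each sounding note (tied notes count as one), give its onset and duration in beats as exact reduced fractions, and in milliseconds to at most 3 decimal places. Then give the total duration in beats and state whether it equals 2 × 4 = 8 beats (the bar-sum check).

1) 0.0ms=0b +895.522ms=2b
2) 895.522ms=2b +255.864ms=4/7b
3) 1151.386ms=18/7b +127.932ms=2/7b
4) 1279.318ms=20/7b +127.932ms=2/7b
5) 1407.249ms=22/7b +127.932ms=2/7b
6) 1535.181ms=24/7b +127.932ms=2/7b
7) 1663.113ms=26/7b +127.932ms=2/7b
8) 1791.045ms=4b +895.522ms=2b
9) 2686.567ms=6b +671.642ms=3/2b
10) 3358.209ms=15/2b +111.94ms=1/4b
11) 3470.149ms=31/4b +111.94ms=1/4b
Σ=8b of 8 (134bpm 4/4) — PASS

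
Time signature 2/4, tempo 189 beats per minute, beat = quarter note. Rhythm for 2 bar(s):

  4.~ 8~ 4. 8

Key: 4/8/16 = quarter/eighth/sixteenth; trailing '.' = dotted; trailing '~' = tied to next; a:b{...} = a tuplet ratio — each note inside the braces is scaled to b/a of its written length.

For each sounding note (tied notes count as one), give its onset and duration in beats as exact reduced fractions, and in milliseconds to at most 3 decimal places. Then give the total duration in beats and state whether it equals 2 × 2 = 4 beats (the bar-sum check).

1) 0.0ms=0b +1111.111ms=7/2b
2) 1111.111ms=7/2b +158.73ms=1/2b
Σ=4b of 4 (189bpm 2/4) — PASS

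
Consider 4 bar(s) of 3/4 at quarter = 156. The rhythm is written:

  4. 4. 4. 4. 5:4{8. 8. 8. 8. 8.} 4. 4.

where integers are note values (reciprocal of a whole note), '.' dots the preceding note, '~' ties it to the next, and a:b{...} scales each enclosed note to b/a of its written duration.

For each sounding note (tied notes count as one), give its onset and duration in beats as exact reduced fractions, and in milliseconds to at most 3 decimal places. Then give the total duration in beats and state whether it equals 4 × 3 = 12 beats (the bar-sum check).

1) 0.0ms=0b +576.923ms=3/2b
2) 576.923ms=3/2b +576.923ms=3/2b
3) 1153.846ms=3b +576.923ms=3/2b
4) 1730.769ms=9/2b +576.923ms=3/2b
5) 2307.692ms=6b +230.769ms=3/5b
6) 2538.462ms=33/5b +230.769ms=3/5b
7) 2769.231ms=36/5b +230.769ms=3/5b
8) 3000.0ms=39/5b +230.769ms=3/5b
9) 3230.769ms=42/5b +230.769ms=3/5b
10) 3461.538ms=9b +576.923ms=3/2b
11) 4038.462ms=21/2b +576.923ms=3/2b
Σ=12b of 12 (156bpm 3/4) — PASS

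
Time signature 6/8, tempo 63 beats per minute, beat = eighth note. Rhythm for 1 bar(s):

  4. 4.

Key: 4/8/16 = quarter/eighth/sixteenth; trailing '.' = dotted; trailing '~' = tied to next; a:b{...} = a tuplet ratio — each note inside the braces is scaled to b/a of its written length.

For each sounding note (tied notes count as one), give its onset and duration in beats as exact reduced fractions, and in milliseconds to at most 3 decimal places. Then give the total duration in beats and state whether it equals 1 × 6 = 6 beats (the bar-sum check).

1) 0.0ms=0b +2857.143ms=3b
2) 2857.143ms=3b +2857.143ms=3b
Σ=6b of 6 (63bpm 6/8) — PASS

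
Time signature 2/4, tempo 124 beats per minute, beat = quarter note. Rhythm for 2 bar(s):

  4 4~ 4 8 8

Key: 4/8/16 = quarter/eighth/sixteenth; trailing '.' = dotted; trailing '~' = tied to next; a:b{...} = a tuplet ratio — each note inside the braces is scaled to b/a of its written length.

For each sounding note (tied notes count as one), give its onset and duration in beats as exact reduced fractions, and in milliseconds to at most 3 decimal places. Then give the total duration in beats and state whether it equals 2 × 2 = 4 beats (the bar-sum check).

1) 0.0ms=0b +483.871ms=1b
2) 483.871ms=1b +967.742ms=2b
3) 1451.613ms=3b +241.935ms=1/2b
4) 1693.548ms=7/2b +241.935ms=1/2b
Σ=4b of 4 (124bpm 2/4) — PASS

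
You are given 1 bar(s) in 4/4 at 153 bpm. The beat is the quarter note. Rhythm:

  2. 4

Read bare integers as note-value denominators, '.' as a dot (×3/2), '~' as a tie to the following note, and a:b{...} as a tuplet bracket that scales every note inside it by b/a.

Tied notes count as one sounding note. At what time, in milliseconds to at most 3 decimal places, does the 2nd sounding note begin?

note 2 onset = 3b = 1176.471ms

1. 0.0ms @ 0 + 1176.471ms (3)
2. 1176.471ms @ 3 + 392.157ms (1)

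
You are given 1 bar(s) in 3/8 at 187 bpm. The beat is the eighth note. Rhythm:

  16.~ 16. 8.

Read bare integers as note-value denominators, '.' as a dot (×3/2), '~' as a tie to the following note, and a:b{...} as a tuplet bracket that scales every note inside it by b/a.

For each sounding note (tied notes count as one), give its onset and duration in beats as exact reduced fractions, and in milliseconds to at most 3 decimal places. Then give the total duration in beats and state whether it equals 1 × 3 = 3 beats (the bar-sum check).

1) 0.0ms=0b +481.283ms=3/2b
2) 481.283ms=3/2b +481.283ms=3/2b
Σ=3b of 3 (187bpm 3/8) — PASS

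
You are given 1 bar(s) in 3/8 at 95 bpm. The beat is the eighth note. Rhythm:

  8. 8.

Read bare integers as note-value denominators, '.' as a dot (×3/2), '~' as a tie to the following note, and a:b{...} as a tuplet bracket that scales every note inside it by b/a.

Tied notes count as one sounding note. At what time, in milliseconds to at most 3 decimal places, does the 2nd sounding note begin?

note 2 onset = 3/2b = 947.368ms

1. 0.0ms @ 0 + 947.368ms (3/2)
2. 947.368ms @ 3/2 + 947.368ms (3/2)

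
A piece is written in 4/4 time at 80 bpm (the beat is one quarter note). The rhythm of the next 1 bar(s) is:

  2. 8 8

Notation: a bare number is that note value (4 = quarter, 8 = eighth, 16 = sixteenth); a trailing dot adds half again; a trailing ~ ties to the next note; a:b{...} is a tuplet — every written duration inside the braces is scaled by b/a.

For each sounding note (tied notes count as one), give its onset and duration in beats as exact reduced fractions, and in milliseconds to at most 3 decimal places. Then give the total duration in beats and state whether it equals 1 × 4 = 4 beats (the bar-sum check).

1) 0.0ms=0b +2250.0ms=3b
2) 2250.0ms=3b +375.0ms=1/2b
3) 2625.0ms=7/2b +375.0ms=1/2b
Σ=4b of 4 (80bpm 4/4) — PASS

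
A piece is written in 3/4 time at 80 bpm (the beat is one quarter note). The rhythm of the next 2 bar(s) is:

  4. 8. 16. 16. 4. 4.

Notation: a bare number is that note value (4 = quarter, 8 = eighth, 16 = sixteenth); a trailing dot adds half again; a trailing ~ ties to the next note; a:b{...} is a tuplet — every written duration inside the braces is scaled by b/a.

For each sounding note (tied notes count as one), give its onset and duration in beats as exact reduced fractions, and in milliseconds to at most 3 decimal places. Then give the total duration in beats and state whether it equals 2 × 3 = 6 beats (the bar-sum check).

1) 0.0ms=0b +1125.0ms=3/2b
2) 1125.0ms=3/2b +562.5ms=3/4b
3) 1687.5ms=9/4b +281.25ms=3/8b
4) 1968.75ms=21/8b +281.25ms=3/8b
5) 2250.0ms=3b +1125.0ms=3/2b
6) 3375.0ms=9/2b +1125.0ms=3/2b
Σ=6b of 6 (80bpm 3/4) — PASS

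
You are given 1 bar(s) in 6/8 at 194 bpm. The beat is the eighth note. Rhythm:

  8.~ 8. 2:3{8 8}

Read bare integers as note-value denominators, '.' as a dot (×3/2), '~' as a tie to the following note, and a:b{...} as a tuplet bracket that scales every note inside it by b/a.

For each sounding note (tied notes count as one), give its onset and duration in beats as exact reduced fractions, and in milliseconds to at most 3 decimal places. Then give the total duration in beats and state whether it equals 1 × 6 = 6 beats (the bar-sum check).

1) 0.0ms=0b +927.835ms=3b
2) 927.835ms=3b +463.918ms=3/2b
3) 1391.753ms=9/2b +463.918ms=3/2b
Σ=6b of 6 (194bpm 6/8) — PASS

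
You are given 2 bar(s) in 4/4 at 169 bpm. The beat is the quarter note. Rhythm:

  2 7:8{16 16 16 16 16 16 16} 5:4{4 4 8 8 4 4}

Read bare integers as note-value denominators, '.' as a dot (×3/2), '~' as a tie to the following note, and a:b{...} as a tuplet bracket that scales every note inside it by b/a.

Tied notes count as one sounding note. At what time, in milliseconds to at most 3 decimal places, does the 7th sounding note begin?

1. 0.0ms @ 0 + 710.059ms (2)
2. 710.059ms @ 2 + 101.437ms (2/7)
3. 811.496ms @ 16/7 + 101.437ms (2/7)
4. 912.933ms @ 18/7 + 101.437ms (2/7)
5. 1014.37ms @ 20/7 + 101.437ms (2/7)
6. 1115.807ms @ 22/7 + 101.437ms (2/7)
7. 1217.244ms @ 24/7 + 101.437ms (2/7)
8. 1318.681ms @ 26/7 + 101.437ms (2/7)
9. 1420.118ms @ 4 + 284.024ms (4/5)
10. 1704.142ms @ 24/5 + 284.024ms (4/5)
11. 1988.166ms @ 28/5 + 142.012ms (2/5)
12. 2130.178ms @ 6 + 142.012ms (2/5)
13. 2272.189ms @ 32/5 + 284.024ms (4/5)
14. 2556.213ms @ 36/5 + 284.024ms (4/5)

note 7 onset = 24/7b = 1217.244ms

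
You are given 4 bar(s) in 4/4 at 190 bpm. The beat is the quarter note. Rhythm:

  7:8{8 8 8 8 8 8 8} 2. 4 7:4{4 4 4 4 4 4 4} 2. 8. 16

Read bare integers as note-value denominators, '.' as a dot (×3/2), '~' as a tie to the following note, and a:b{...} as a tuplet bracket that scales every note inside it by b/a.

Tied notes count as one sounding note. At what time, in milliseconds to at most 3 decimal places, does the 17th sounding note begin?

note 17 onset = 12b = 3789.474ms

1. 0.0ms @ 0 + 180.451ms (4/7)
2. 180.451ms @ 4/7 + 180.451ms (4/7)
3. 360.902ms @ 8/7 + 180.451ms (4/7)
4. 541.353ms @ 12/7 + 180.451ms (4/7)
5. 721.805ms @ 16/7 + 180.451ms (4/7)
6. 902.256ms @ 20/7 + 180.451ms (4/7)
7. 1082.707ms @ 24/7 + 180.451ms (4/7)
8. 1263.158ms @ 4 + 947.368ms (3)
9. 2210.526ms @ 7 + 315.789ms (1)
10. 2526.316ms @ 8 + 180.451ms (4/7)
11. 2706.767ms @ 60/7 + 180.451ms (4/7)
12. 2887.218ms @ 64/7 + 180.451ms (4/7)
13. 3067.669ms @ 68/7 + 180.451ms (4/7)
14. 3248.12ms @ 72/7 + 180.451ms (4/7)
15. 3428.571ms @ 76/7 + 180.451ms (4/7)
16. 3609.023ms @ 80/7 + 180.451ms (4/7)
17. 3789.474ms @ 12 + 947.368ms (3)
18. 4736.842ms @ 15 + 236.842ms (3/4)
19. 4973.684ms @ 63/4 + 78.947ms (1/4)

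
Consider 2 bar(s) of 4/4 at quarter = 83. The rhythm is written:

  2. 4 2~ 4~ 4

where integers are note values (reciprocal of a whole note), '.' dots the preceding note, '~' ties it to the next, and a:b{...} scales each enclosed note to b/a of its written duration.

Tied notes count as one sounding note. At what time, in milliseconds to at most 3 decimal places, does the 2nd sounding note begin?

1. 0.0ms @ 0 + 2168.675ms (3)
2. 2168.675ms @ 3 + 722.892ms (1)
3. 2891.566ms @ 4 + 2891.566ms (4)

note 2 onset = 3b = 2168.675ms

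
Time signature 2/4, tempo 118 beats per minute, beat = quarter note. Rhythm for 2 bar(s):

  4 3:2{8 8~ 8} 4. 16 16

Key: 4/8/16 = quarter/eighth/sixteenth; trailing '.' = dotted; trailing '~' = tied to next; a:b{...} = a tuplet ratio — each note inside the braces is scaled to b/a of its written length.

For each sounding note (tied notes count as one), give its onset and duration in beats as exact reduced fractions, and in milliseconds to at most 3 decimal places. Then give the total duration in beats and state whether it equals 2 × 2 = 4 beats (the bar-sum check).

1) 0.0ms=0b +508.475ms=1b
2) 508.475ms=1b +169.492ms=1/3b
3) 677.966ms=4/3b +338.983ms=2/3b
4) 1016.949ms=2b +762.712ms=3/2b
5) 1779.661ms=7/2b +127.119ms=1/4b
6) 1906.78ms=15/4b +127.119ms=1/4b
Σ=4b of 4 (118bpm 2/4) — PASS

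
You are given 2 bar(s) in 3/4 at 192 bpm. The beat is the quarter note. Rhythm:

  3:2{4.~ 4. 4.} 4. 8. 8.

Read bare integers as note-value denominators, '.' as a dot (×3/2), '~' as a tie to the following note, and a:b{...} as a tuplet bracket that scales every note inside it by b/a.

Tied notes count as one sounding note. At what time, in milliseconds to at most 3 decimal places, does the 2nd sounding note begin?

1. 0.0ms @ 0 + 625.0ms (2)
2. 625.0ms @ 2 + 312.5ms (1)
3. 937.5ms @ 3 + 468.75ms (3/2)
4. 1406.25ms @ 9/2 + 234.375ms (3/4)
5. 1640.625ms @ 21/4 + 234.375ms (3/4)

note 2 onset = 2b = 625.0ms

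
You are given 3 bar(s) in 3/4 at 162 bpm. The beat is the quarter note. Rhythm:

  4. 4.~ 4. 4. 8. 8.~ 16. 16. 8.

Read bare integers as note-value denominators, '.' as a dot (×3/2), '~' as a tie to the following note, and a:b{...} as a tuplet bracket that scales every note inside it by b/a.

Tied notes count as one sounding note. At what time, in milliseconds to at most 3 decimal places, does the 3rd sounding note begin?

note 3 onset = 9/2b = 1666.667ms

1. 0.0ms @ 0 + 555.556ms (3/2)
2. 555.556ms @ 3/2 + 1111.111ms (3)
3. 1666.667ms @ 9/2 + 555.556ms (3/2)
4. 2222.222ms @ 6 + 277.778ms (3/4)
5. 2500.0ms @ 27/4 + 416.667ms (9/8)
6. 2916.667ms @ 63/8 + 138.889ms (3/8)
7. 3055.556ms @ 33/4 + 277.778ms (3/4)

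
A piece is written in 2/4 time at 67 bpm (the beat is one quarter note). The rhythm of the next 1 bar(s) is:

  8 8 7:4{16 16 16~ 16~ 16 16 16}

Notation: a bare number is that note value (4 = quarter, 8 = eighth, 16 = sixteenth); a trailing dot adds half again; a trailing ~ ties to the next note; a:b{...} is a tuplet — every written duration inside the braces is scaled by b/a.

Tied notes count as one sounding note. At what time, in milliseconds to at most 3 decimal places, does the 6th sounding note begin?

1. 0.0ms @ 0 + 447.761ms (1/2)
2. 447.761ms @ 1/2 + 447.761ms (1/2)
3. 895.522ms @ 1 + 127.932ms (1/7)
4. 1023.454ms @ 8/7 + 127.932ms (1/7)
5. 1151.386ms @ 9/7 + 383.795ms (3/7)
6. 1535.181ms @ 12/7 + 127.932ms (1/7)
7. 1663.113ms @ 13/7 + 127.932ms (1/7)

note 6 onset = 12/7b = 1535.181ms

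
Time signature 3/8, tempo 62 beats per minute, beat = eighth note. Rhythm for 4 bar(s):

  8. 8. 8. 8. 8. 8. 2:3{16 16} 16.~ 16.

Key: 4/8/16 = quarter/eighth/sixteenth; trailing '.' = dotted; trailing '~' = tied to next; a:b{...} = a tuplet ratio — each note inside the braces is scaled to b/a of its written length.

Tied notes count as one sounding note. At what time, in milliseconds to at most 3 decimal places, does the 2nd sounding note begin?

1. 0.0ms @ 0 + 1451.613ms (3/2)
2. 1451.613ms @ 3/2 + 1451.613ms (3/2)
3. 2903.226ms @ 3 + 1451.613ms (3/2)
4. 4354.839ms @ 9/2 + 1451.613ms (3/2)
5. 5806.452ms @ 6 + 1451.613ms (3/2)
6. 7258.065ms @ 15/2 + 1451.613ms (3/2)
7. 8709.677ms @ 9 + 725.806ms (3/4)
8. 9435.484ms @ 39/4 + 725.806ms (3/4)
9. 10161.29ms @ 21/2 + 1451.613ms (3/2)

note 2 onset = 3/2b = 1451.613ms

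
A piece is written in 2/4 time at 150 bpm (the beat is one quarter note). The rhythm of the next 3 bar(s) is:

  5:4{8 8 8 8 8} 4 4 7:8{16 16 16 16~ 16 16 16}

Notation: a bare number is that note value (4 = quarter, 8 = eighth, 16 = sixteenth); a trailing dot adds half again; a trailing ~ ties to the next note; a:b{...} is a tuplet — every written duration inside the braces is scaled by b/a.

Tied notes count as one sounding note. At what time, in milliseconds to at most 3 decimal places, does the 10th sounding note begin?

note 10 onset = 32/7b = 1828.571ms

1. 0.0ms @ 0 + 160.0ms (2/5)
2. 160.0ms @ 2/5 + 160.0ms (2/5)
3. 320.0ms @ 4/5 + 160.0ms (2/5)
4. 480.0ms @ 6/5 + 160.0ms (2/5)
5. 640.0ms @ 8/5 + 160.0ms (2/5)
6. 800.0ms @ 2 + 400.0ms (1)
7. 1200.0ms @ 3 + 400.0ms (1)
8. 1600.0ms @ 4 + 114.286ms (2/7)
9. 1714.286ms @ 30/7 + 114.286ms (2/7)
10. 1828.571ms @ 32/7 + 114.286ms (2/7)
11. 1942.857ms @ 34/7 + 228.571ms (4/7)
12. 2171.429ms @ 38/7 + 114.286ms (2/7)
13. 2285.714ms @ 40/7 + 114.286ms (2/7)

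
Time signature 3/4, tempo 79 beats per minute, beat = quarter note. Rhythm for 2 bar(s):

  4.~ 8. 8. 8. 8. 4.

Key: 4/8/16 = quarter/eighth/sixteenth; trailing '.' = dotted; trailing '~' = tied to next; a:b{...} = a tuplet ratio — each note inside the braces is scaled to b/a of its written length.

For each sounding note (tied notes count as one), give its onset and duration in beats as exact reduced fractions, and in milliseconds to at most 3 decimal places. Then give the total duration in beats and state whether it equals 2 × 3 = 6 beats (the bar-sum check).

1) 0.0ms=0b +1708.861ms=9/4b
2) 1708.861ms=9/4b +569.62ms=3/4b
3) 2278.481ms=3b +569.62ms=3/4b
4) 2848.101ms=15/4b +569.62ms=3/4b
5) 3417.722ms=9/2b +1139.241ms=3/2b
Σ=6b of 6 (79bpm 3/4) — PASS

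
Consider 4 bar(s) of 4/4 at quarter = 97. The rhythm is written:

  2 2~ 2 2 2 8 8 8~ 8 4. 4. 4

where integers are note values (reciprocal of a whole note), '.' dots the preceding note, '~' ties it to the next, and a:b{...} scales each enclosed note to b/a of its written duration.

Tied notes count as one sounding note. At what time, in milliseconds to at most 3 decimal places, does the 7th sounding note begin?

1. 0.0ms @ 0 + 1237.113ms (2)
2. 1237.113ms @ 2 + 2474.227ms (4)
3. 3711.34ms @ 6 + 1237.113ms (2)
4. 4948.454ms @ 8 + 1237.113ms (2)
5. 6185.567ms @ 10 + 309.278ms (1/2)
6. 6494.845ms @ 21/2 + 309.278ms (1/2)
7. 6804.124ms @ 11 + 618.557ms (1)
8. 7422.68ms @ 12 + 927.835ms (3/2)
9. 8350.515ms @ 27/2 + 927.835ms (3/2)
10. 9278.351ms @ 15 + 618.557ms (1)

note 7 onset = 11b = 6804.124ms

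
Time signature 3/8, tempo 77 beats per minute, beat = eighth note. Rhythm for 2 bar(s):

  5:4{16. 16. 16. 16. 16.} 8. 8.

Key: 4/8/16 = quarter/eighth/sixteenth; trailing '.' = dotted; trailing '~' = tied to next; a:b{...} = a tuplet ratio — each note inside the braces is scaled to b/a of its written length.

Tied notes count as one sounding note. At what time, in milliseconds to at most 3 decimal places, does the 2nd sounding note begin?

note 2 onset = 3/5b = 467.532ms

1. 0.0ms @ 0 + 467.532ms (3/5)
2. 467.532ms @ 3/5 + 467.532ms (3/5)
3. 935.065ms @ 6/5 + 467.532ms (3/5)
4. 1402.597ms @ 9/5 + 467.532ms (3/5)
5. 1870.13ms @ 12/5 + 467.532ms (3/5)
6. 2337.662ms @ 3 + 1168.831ms (3/2)
7. 3506.494ms @ 9/2 + 1168.831ms (3/2)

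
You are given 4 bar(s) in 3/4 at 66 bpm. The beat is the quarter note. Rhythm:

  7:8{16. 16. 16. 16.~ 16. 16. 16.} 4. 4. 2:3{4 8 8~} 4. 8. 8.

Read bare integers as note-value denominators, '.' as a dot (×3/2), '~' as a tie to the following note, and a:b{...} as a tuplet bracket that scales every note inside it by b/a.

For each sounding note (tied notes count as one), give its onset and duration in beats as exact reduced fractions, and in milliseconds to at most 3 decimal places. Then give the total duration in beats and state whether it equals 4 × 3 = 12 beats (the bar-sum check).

1) 0.0ms=0b +389.61ms=3/7b
2) 389.61ms=3/7b +389.61ms=3/7b
3) 779.221ms=6/7b +389.61ms=3/7b
4) 1168.831ms=9/7b +779.221ms=6/7b
5) 1948.052ms=15/7b +389.61ms=3/7b
6) 2337.662ms=18/7b +389.61ms=3/7b
7) 2727.273ms=3b +1363.636ms=3/2b
8) 4090.909ms=9/2b +1363.636ms=3/2b
9) 5454.545ms=6b +1363.636ms=3/2b
10) 6818.182ms=15/2b +681.818ms=3/4b
11) 7500.0ms=33/4b +2045.455ms=9/4b
12) 9545.455ms=21/2b +681.818ms=3/4b
13) 10227.273ms=45/4b +681.818ms=3/4b
Σ=12b of 12 (66bpm 3/4) — PASS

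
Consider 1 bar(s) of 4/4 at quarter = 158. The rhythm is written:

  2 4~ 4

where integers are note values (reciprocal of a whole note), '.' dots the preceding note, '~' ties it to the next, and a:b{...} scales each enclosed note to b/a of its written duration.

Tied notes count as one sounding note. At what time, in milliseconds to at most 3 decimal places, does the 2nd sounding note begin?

1. 0.0ms @ 0 + 759.494ms (2)
2. 759.494ms @ 2 + 759.494ms (2)

note 2 onset = 2b = 759.494ms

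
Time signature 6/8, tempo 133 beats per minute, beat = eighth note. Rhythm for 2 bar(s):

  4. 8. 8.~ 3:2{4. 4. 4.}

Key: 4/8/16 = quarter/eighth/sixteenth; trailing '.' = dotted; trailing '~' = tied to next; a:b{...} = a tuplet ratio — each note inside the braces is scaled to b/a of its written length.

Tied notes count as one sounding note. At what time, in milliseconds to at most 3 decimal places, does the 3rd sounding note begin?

note 3 onset = 9/2b = 2030.075ms

1. 0.0ms @ 0 + 1353.383ms (3)
2. 1353.383ms @ 3 + 676.692ms (3/2)
3. 2030.075ms @ 9/2 + 1578.947ms (7/2)
4. 3609.023ms @ 8 + 902.256ms (2)
5. 4511.278ms @ 10 + 902.256ms (2)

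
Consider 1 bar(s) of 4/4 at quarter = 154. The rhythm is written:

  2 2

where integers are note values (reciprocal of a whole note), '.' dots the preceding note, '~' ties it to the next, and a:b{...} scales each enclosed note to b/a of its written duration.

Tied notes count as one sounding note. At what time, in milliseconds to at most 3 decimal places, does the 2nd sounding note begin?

note 2 onset = 2b = 779.221ms

1. 0.0ms @ 0 + 779.221ms (2)
2. 779.221ms @ 2 + 779.221ms (2)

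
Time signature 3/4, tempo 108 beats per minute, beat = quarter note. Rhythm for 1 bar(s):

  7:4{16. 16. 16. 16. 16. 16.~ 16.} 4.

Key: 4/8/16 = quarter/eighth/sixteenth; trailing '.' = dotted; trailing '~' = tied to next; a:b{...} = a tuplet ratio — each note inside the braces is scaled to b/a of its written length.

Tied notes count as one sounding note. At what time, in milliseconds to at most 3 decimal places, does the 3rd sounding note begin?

1. 0.0ms @ 0 + 119.048ms (3/14)
2. 119.048ms @ 3/14 + 119.048ms (3/14)
3. 238.095ms @ 3/7 + 119.048ms (3/14)
4. 357.143ms @ 9/14 + 119.048ms (3/14)
5. 476.19ms @ 6/7 + 119.048ms (3/14)
6. 595.238ms @ 15/14 + 238.095ms (3/7)
7. 833.333ms @ 3/2 + 833.333ms (3/2)

note 3 onset = 3/7b = 238.095ms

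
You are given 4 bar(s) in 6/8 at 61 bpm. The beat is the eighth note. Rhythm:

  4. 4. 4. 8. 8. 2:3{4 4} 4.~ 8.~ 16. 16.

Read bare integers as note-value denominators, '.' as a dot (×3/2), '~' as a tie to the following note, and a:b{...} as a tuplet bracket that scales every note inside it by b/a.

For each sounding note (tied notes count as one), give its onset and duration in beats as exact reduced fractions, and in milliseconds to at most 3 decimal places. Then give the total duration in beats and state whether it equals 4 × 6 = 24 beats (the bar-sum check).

1) 0.0ms=0b +2950.82ms=3b
2) 2950.82ms=3b +2950.82ms=3b
3) 5901.639ms=6b +2950.82ms=3b
4) 8852.459ms=9b +1475.41ms=3/2b
5) 10327.869ms=21/2b +1475.41ms=3/2b
6) 11803.279ms=12b +2950.82ms=3b
7) 14754.098ms=15b +2950.82ms=3b
8) 17704.918ms=18b +5163.934ms=21/4b
9) 22868.852ms=93/4b +737.705ms=3/4b
Σ=24b of 24 (61bpm 6/8) — PASS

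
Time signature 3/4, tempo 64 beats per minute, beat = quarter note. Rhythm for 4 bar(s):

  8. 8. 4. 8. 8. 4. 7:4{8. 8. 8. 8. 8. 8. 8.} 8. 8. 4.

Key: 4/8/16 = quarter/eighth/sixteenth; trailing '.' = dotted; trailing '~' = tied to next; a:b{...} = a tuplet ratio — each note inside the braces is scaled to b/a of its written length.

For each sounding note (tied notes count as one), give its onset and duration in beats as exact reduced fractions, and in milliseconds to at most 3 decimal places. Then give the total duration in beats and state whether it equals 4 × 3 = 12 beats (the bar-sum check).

1) 0.0ms=0b +703.125ms=3/4b
2) 703.125ms=3/4b +703.125ms=3/4b
3) 1406.25ms=3/2b +1406.25ms=3/2b
4) 2812.5ms=3b +703.125ms=3/4b
5) 3515.625ms=15/4b +703.125ms=3/4b
6) 4218.75ms=9/2b +1406.25ms=3/2b
7) 5625.0ms=6b +401.786ms=3/7b
8) 6026.786ms=45/7b +401.786ms=3/7b
9) 6428.571ms=48/7b +401.786ms=3/7b
10) 6830.357ms=51/7b +401.786ms=3/7b
11) 7232.143ms=54/7b +401.786ms=3/7b
12) 7633.929ms=57/7b +401.786ms=3/7b
13) 8035.714ms=60/7b +401.786ms=3/7b
14) 8437.5ms=9b +703.125ms=3/4b
15) 9140.625ms=39/4b +703.125ms=3/4b
16) 9843.75ms=21/2b +1406.25ms=3/2b
Σ=12b of 12 (64bpm 3/4) — PASS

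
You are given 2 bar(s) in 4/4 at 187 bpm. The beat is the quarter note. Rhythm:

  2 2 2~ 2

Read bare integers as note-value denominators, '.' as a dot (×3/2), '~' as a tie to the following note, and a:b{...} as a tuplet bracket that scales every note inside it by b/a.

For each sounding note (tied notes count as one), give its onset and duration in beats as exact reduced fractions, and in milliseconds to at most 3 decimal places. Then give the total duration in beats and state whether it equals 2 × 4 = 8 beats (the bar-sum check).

1) 0.0ms=0b +641.711ms=2b
2) 641.711ms=2b +641.711ms=2b
3) 1283.422ms=4b +1283.422ms=4b
Σ=8b of 8 (187bpm 4/4) — PASS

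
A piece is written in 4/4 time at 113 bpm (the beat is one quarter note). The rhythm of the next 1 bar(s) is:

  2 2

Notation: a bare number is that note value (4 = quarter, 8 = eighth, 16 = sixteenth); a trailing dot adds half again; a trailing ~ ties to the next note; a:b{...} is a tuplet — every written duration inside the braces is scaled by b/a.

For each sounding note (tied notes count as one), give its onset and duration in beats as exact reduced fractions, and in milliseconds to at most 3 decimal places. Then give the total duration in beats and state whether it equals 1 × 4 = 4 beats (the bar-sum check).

1) 0.0ms=0b +1061.947ms=2b
2) 1061.947ms=2b +1061.947ms=2b
Σ=4b of 4 (113bpm 4/4) — PASS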